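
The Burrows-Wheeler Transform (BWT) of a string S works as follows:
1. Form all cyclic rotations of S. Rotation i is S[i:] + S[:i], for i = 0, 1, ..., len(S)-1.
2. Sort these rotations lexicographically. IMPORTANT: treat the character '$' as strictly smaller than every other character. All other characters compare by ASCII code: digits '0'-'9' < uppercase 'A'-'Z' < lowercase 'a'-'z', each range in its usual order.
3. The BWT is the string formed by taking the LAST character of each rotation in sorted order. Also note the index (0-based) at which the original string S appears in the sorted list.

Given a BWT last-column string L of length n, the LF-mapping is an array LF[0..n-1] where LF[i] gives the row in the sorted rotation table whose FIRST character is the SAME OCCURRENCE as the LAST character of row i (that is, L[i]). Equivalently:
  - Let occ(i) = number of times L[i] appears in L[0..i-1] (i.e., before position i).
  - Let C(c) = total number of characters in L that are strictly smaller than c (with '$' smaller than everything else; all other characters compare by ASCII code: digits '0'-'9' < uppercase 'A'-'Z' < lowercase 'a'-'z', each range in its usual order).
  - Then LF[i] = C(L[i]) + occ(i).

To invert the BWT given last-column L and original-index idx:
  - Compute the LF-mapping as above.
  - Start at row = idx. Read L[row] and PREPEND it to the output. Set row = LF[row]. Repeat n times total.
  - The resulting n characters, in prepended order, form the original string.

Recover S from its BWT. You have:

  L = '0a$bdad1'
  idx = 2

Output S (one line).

Answer: 1ddaba0$

Derivation:
LF mapping: 1 3 0 5 6 4 7 2
Walk LF starting at row 2, prepending L[row]:
  step 1: row=2, L[2]='$', prepend. Next row=LF[2]=0
  step 2: row=0, L[0]='0', prepend. Next row=LF[0]=1
  step 3: row=1, L[1]='a', prepend. Next row=LF[1]=3
  step 4: row=3, L[3]='b', prepend. Next row=LF[3]=5
  step 5: row=5, L[5]='a', prepend. Next row=LF[5]=4
  step 6: row=4, L[4]='d', prepend. Next row=LF[4]=6
  step 7: row=6, L[6]='d', prepend. Next row=LF[6]=7
  step 8: row=7, L[7]='1', prepend. Next row=LF[7]=2
Reversed output: 1ddaba0$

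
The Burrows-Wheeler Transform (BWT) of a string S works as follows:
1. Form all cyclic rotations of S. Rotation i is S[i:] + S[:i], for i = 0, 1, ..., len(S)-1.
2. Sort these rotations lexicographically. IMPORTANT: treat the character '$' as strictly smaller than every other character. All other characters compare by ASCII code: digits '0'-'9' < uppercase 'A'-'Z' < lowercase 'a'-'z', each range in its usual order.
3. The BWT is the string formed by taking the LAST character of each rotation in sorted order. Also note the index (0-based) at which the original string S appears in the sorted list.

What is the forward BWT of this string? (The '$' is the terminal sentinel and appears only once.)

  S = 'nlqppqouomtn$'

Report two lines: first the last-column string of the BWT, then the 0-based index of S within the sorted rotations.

All 13 rotations (rotation i = S[i:]+S[:i]):
  rot[0] = nlqppqouomtn$
  rot[1] = lqppqouomtn$n
  rot[2] = qppqouomtn$nl
  rot[3] = ppqouomtn$nlq
  rot[4] = pqouomtn$nlqp
  rot[5] = qouomtn$nlqpp
  rot[6] = ouomtn$nlqppq
  rot[7] = uomtn$nlqppqo
  rot[8] = omtn$nlqppqou
  rot[9] = mtn$nlqppqouo
  rot[10] = tn$nlqppqouom
  rot[11] = n$nlqppqouomt
  rot[12] = $nlqppqouomtn
Sorted (with $ < everything):
  sorted[0] = $nlqppqouomtn  (last char: 'n')
  sorted[1] = lqppqouomtn$n  (last char: 'n')
  sorted[2] = mtn$nlqppqouo  (last char: 'o')
  sorted[3] = n$nlqppqouomt  (last char: 't')
  sorted[4] = nlqppqouomtn$  (last char: '$')
  sorted[5] = omtn$nlqppqou  (last char: 'u')
  sorted[6] = ouomtn$nlqppq  (last char: 'q')
  sorted[7] = ppqouomtn$nlq  (last char: 'q')
  sorted[8] = pqouomtn$nlqp  (last char: 'p')
  sorted[9] = qouomtn$nlqpp  (last char: 'p')
  sorted[10] = qppqouomtn$nl  (last char: 'l')
  sorted[11] = tn$nlqppqouom  (last char: 'm')
  sorted[12] = uomtn$nlqppqo  (last char: 'o')
Last column: nnot$uqqpplmo
Original string S is at sorted index 4

Answer: nnot$uqqpplmo
4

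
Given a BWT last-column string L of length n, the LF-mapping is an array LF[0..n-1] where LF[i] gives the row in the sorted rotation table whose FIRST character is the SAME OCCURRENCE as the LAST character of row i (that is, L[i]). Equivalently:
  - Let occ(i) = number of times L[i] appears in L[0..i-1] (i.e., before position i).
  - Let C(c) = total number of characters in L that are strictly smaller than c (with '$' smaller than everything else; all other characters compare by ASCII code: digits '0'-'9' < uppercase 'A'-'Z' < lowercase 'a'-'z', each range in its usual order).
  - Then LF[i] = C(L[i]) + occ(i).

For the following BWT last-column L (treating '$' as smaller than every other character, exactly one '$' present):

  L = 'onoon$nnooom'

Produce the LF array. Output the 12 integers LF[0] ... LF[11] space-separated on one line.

Char counts: '$':1, 'm':1, 'n':4, 'o':6
C (first-col start): C('$')=0, C('m')=1, C('n')=2, C('o')=6
L[0]='o': occ=0, LF[0]=C('o')+0=6+0=6
L[1]='n': occ=0, LF[1]=C('n')+0=2+0=2
L[2]='o': occ=1, LF[2]=C('o')+1=6+1=7
L[3]='o': occ=2, LF[3]=C('o')+2=6+2=8
L[4]='n': occ=1, LF[4]=C('n')+1=2+1=3
L[5]='$': occ=0, LF[5]=C('$')+0=0+0=0
L[6]='n': occ=2, LF[6]=C('n')+2=2+2=4
L[7]='n': occ=3, LF[7]=C('n')+3=2+3=5
L[8]='o': occ=3, LF[8]=C('o')+3=6+3=9
L[9]='o': occ=4, LF[9]=C('o')+4=6+4=10
L[10]='o': occ=5, LF[10]=C('o')+5=6+5=11
L[11]='m': occ=0, LF[11]=C('m')+0=1+0=1

Answer: 6 2 7 8 3 0 4 5 9 10 11 1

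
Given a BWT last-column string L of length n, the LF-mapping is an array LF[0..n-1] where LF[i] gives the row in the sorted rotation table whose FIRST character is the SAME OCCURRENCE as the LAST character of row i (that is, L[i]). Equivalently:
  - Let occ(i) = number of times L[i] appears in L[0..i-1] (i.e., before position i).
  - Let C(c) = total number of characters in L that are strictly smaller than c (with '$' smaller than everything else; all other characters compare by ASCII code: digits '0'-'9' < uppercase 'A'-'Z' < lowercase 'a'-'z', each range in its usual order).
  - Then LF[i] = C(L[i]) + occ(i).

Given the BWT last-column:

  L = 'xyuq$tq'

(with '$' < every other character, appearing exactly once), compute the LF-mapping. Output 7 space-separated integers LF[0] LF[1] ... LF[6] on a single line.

Char counts: '$':1, 'q':2, 't':1, 'u':1, 'x':1, 'y':1
C (first-col start): C('$')=0, C('q')=1, C('t')=3, C('u')=4, C('x')=5, C('y')=6
L[0]='x': occ=0, LF[0]=C('x')+0=5+0=5
L[1]='y': occ=0, LF[1]=C('y')+0=6+0=6
L[2]='u': occ=0, LF[2]=C('u')+0=4+0=4
L[3]='q': occ=0, LF[3]=C('q')+0=1+0=1
L[4]='$': occ=0, LF[4]=C('$')+0=0+0=0
L[5]='t': occ=0, LF[5]=C('t')+0=3+0=3
L[6]='q': occ=1, LF[6]=C('q')+1=1+1=2

Answer: 5 6 4 1 0 3 2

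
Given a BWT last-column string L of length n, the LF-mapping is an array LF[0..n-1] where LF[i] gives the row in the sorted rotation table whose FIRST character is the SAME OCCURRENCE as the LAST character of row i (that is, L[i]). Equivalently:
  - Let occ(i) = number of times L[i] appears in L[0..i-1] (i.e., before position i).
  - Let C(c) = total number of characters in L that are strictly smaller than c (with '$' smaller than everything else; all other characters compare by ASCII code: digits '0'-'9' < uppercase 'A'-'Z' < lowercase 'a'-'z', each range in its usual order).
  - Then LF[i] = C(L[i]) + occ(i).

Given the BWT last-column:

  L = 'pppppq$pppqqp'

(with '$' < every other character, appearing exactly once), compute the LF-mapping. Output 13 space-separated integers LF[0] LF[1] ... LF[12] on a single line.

Answer: 1 2 3 4 5 10 0 6 7 8 11 12 9

Derivation:
Char counts: '$':1, 'p':9, 'q':3
C (first-col start): C('$')=0, C('p')=1, C('q')=10
L[0]='p': occ=0, LF[0]=C('p')+0=1+0=1
L[1]='p': occ=1, LF[1]=C('p')+1=1+1=2
L[2]='p': occ=2, LF[2]=C('p')+2=1+2=3
L[3]='p': occ=3, LF[3]=C('p')+3=1+3=4
L[4]='p': occ=4, LF[4]=C('p')+4=1+4=5
L[5]='q': occ=0, LF[5]=C('q')+0=10+0=10
L[6]='$': occ=0, LF[6]=C('$')+0=0+0=0
L[7]='p': occ=5, LF[7]=C('p')+5=1+5=6
L[8]='p': occ=6, LF[8]=C('p')+6=1+6=7
L[9]='p': occ=7, LF[9]=C('p')+7=1+7=8
L[10]='q': occ=1, LF[10]=C('q')+1=10+1=11
L[11]='q': occ=2, LF[11]=C('q')+2=10+2=12
L[12]='p': occ=8, LF[12]=C('p')+8=1+8=9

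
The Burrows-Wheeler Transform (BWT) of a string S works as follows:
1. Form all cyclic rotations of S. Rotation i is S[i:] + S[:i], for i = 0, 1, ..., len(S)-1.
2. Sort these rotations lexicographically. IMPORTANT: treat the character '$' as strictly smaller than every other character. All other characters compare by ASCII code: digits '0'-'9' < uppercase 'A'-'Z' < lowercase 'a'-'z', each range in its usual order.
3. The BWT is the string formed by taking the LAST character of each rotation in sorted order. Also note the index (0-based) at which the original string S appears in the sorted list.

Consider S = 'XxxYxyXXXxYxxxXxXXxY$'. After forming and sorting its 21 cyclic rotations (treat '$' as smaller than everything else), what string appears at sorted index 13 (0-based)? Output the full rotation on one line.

All 21 rotations (rotation i = S[i:]+S[:i]):
  rot[0] = XxxYxyXXXxYxxxXxXXxY$
  rot[1] = xxYxyXXXxYxxxXxXXxY$X
  rot[2] = xYxyXXXxYxxxXxXXxY$Xx
  rot[3] = YxyXXXxYxxxXxXXxY$Xxx
  rot[4] = xyXXXxYxxxXxXXxY$XxxY
  rot[5] = yXXXxYxxxXxXXxY$XxxYx
  rot[6] = XXXxYxxxXxXXxY$XxxYxy
  rot[7] = XXxYxxxXxXXxY$XxxYxyX
  rot[8] = XxYxxxXxXXxY$XxxYxyXX
  rot[9] = xYxxxXxXXxY$XxxYxyXXX
  rot[10] = YxxxXxXXxY$XxxYxyXXXx
  rot[11] = xxxXxXXxY$XxxYxyXXXxY
  rot[12] = xxXxXXxY$XxxYxyXXXxYx
  rot[13] = xXxXXxY$XxxYxyXXXxYxx
  rot[14] = XxXXxY$XxxYxyXXXxYxxx
  rot[15] = xXXxY$XxxYxyXXXxYxxxX
  rot[16] = XXxY$XxxYxyXXXxYxxxXx
  rot[17] = XxY$XxxYxyXXXxYxxxXxX
  rot[18] = xY$XxxYxyXXXxYxxxXxXX
  rot[19] = Y$XxxYxyXXXxYxxxXxXXx
  rot[20] = $XxxYxyXXXxYxxxXxXXxY
Sorted (with $ < everything):
  sorted[0] = $XxxYxyXXXxYxxxXxXXxY
  sorted[1] = XXXxYxxxXxXXxY$XxxYxy
  sorted[2] = XXxY$XxxYxyXXXxYxxxXx
  sorted[3] = XXxYxxxXxXXxY$XxxYxyX
  sorted[4] = XxXXxY$XxxYxyXXXxYxxx
  sorted[5] = XxY$XxxYxyXXXxYxxxXxX
  sorted[6] = XxYxxxXxXXxY$XxxYxyXX
  sorted[7] = XxxYxyXXXxYxxxXxXXxY$
  sorted[8] = Y$XxxYxyXXXxYxxxXxXXx
  sorted[9] = YxxxXxXXxY$XxxYxyXXXx
  sorted[10] = YxyXXXxYxxxXxXXxY$Xxx
  sorted[11] = xXXxY$XxxYxyXXXxYxxxX
  sorted[12] = xXxXXxY$XxxYxyXXXxYxx
  sorted[13] = xY$XxxYxyXXXxYxxxXxXX
  sorted[14] = xYxxxXxXXxY$XxxYxyXXX
  sorted[15] = xYxyXXXxYxxxXxXXxY$Xx
  sorted[16] = xxXxXXxY$XxxYxyXXXxYx
  sorted[17] = xxYxyXXXxYxxxXxXXxY$X
  sorted[18] = xxxXxXXxY$XxxYxyXXXxY
  sorted[19] = xyXXXxYxxxXxXXxY$XxxY
  sorted[20] = yXXXxYxxxXxXXxY$XxxYx
sorted[13] = xY$XxxYxyXXXxYxxxXxXX

Answer: xY$XxxYxyXXXxYxxxXxXX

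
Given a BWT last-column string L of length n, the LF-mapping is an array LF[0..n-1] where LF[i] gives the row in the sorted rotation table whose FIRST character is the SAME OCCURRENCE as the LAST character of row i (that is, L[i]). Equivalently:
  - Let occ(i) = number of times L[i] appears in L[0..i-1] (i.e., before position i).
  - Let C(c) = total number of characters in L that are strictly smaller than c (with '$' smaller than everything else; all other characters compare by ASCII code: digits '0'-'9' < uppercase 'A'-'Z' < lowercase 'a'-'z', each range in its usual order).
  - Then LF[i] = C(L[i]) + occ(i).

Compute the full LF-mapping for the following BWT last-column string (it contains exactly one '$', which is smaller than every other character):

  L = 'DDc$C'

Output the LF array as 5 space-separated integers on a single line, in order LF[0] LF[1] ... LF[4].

Char counts: '$':1, 'C':1, 'D':2, 'c':1
C (first-col start): C('$')=0, C('C')=1, C('D')=2, C('c')=4
L[0]='D': occ=0, LF[0]=C('D')+0=2+0=2
L[1]='D': occ=1, LF[1]=C('D')+1=2+1=3
L[2]='c': occ=0, LF[2]=C('c')+0=4+0=4
L[3]='$': occ=0, LF[3]=C('$')+0=0+0=0
L[4]='C': occ=0, LF[4]=C('C')+0=1+0=1

Answer: 2 3 4 0 1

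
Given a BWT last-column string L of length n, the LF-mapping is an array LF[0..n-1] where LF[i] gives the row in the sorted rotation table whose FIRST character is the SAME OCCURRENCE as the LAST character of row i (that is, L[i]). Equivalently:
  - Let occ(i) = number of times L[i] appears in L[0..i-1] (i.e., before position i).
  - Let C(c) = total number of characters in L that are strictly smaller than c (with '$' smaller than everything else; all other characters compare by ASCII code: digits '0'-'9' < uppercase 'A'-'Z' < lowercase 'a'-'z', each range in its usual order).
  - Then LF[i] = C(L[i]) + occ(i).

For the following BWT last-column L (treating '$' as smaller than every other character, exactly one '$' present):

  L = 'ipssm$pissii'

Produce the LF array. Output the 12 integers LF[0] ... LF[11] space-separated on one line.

Char counts: '$':1, 'i':4, 'm':1, 'p':2, 's':4
C (first-col start): C('$')=0, C('i')=1, C('m')=5, C('p')=6, C('s')=8
L[0]='i': occ=0, LF[0]=C('i')+0=1+0=1
L[1]='p': occ=0, LF[1]=C('p')+0=6+0=6
L[2]='s': occ=0, LF[2]=C('s')+0=8+0=8
L[3]='s': occ=1, LF[3]=C('s')+1=8+1=9
L[4]='m': occ=0, LF[4]=C('m')+0=5+0=5
L[5]='$': occ=0, LF[5]=C('$')+0=0+0=0
L[6]='p': occ=1, LF[6]=C('p')+1=6+1=7
L[7]='i': occ=1, LF[7]=C('i')+1=1+1=2
L[8]='s': occ=2, LF[8]=C('s')+2=8+2=10
L[9]='s': occ=3, LF[9]=C('s')+3=8+3=11
L[10]='i': occ=2, LF[10]=C('i')+2=1+2=3
L[11]='i': occ=3, LF[11]=C('i')+3=1+3=4

Answer: 1 6 8 9 5 0 7 2 10 11 3 4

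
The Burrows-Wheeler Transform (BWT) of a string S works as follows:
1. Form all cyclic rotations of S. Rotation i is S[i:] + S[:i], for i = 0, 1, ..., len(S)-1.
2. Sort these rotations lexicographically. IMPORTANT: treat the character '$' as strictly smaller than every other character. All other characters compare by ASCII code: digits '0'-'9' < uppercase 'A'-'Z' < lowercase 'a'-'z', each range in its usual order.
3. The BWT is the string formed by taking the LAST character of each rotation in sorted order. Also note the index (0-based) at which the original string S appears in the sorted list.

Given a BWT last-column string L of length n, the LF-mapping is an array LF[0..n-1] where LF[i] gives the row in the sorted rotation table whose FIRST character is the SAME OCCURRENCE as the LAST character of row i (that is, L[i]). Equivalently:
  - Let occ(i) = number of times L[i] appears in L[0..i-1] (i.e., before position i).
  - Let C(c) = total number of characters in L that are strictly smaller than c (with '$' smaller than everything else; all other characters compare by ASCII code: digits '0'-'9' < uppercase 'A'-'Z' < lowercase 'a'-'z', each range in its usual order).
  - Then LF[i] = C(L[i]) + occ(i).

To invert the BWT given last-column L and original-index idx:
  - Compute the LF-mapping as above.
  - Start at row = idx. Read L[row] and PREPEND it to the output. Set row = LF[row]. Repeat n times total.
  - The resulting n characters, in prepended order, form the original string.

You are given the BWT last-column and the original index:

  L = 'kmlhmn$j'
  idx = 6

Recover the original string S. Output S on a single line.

Answer: mljnmhk$

Derivation:
LF mapping: 3 5 4 1 6 7 0 2
Walk LF starting at row 6, prepending L[row]:
  step 1: row=6, L[6]='$', prepend. Next row=LF[6]=0
  step 2: row=0, L[0]='k', prepend. Next row=LF[0]=3
  step 3: row=3, L[3]='h', prepend. Next row=LF[3]=1
  step 4: row=1, L[1]='m', prepend. Next row=LF[1]=5
  step 5: row=5, L[5]='n', prepend. Next row=LF[5]=7
  step 6: row=7, L[7]='j', prepend. Next row=LF[7]=2
  step 7: row=2, L[2]='l', prepend. Next row=LF[2]=4
  step 8: row=4, L[4]='m', prepend. Next row=LF[4]=6
Reversed output: mljnmhk$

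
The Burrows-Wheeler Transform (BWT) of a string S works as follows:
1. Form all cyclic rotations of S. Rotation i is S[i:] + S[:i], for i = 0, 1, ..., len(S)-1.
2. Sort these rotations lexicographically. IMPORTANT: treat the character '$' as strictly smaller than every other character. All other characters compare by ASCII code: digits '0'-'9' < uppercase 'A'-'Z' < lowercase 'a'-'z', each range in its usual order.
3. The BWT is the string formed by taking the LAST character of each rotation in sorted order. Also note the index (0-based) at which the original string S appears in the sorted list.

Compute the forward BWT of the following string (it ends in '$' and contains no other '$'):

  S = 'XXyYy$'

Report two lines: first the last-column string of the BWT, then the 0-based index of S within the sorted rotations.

All 6 rotations (rotation i = S[i:]+S[:i]):
  rot[0] = XXyYy$
  rot[1] = XyYy$X
  rot[2] = yYy$XX
  rot[3] = Yy$XXy
  rot[4] = y$XXyY
  rot[5] = $XXyYy
Sorted (with $ < everything):
  sorted[0] = $XXyYy  (last char: 'y')
  sorted[1] = XXyYy$  (last char: '$')
  sorted[2] = XyYy$X  (last char: 'X')
  sorted[3] = Yy$XXy  (last char: 'y')
  sorted[4] = y$XXyY  (last char: 'Y')
  sorted[5] = yYy$XX  (last char: 'X')
Last column: y$XyYX
Original string S is at sorted index 1

Answer: y$XyYX
1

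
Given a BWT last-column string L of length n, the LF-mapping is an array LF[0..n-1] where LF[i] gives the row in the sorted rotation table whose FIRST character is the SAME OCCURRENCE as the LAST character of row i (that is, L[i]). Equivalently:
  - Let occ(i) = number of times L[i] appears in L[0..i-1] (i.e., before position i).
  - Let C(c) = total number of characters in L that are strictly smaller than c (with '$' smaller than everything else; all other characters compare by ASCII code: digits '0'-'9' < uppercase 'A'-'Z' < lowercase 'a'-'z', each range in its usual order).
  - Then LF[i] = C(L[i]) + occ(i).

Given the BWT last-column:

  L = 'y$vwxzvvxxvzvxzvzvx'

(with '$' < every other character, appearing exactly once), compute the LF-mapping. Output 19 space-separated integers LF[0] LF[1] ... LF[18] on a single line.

Answer: 14 0 1 8 9 15 2 3 10 11 4 16 5 12 17 6 18 7 13

Derivation:
Char counts: '$':1, 'v':7, 'w':1, 'x':5, 'y':1, 'z':4
C (first-col start): C('$')=0, C('v')=1, C('w')=8, C('x')=9, C('y')=14, C('z')=15
L[0]='y': occ=0, LF[0]=C('y')+0=14+0=14
L[1]='$': occ=0, LF[1]=C('$')+0=0+0=0
L[2]='v': occ=0, LF[2]=C('v')+0=1+0=1
L[3]='w': occ=0, LF[3]=C('w')+0=8+0=8
L[4]='x': occ=0, LF[4]=C('x')+0=9+0=9
L[5]='z': occ=0, LF[5]=C('z')+0=15+0=15
L[6]='v': occ=1, LF[6]=C('v')+1=1+1=2
L[7]='v': occ=2, LF[7]=C('v')+2=1+2=3
L[8]='x': occ=1, LF[8]=C('x')+1=9+1=10
L[9]='x': occ=2, LF[9]=C('x')+2=9+2=11
L[10]='v': occ=3, LF[10]=C('v')+3=1+3=4
L[11]='z': occ=1, LF[11]=C('z')+1=15+1=16
L[12]='v': occ=4, LF[12]=C('v')+4=1+4=5
L[13]='x': occ=3, LF[13]=C('x')+3=9+3=12
L[14]='z': occ=2, LF[14]=C('z')+2=15+2=17
L[15]='v': occ=5, LF[15]=C('v')+5=1+5=6
L[16]='z': occ=3, LF[16]=C('z')+3=15+3=18
L[17]='v': occ=6, LF[17]=C('v')+6=1+6=7
L[18]='x': occ=4, LF[18]=C('x')+4=9+4=13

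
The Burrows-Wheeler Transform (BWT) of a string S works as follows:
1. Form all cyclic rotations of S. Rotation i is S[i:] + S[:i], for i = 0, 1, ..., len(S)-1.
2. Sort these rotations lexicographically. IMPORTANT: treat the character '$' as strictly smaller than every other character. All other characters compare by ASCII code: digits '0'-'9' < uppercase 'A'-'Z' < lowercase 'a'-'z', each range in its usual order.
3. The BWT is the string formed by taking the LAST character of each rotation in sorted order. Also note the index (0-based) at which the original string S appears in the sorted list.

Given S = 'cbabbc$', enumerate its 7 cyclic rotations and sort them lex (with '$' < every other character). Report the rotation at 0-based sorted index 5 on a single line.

All 7 rotations (rotation i = S[i:]+S[:i]):
  rot[0] = cbabbc$
  rot[1] = babbc$c
  rot[2] = abbc$cb
  rot[3] = bbc$cba
  rot[4] = bc$cbab
  rot[5] = c$cbabb
  rot[6] = $cbabbc
Sorted (with $ < everything):
  sorted[0] = $cbabbc
  sorted[1] = abbc$cb
  sorted[2] = babbc$c
  sorted[3] = bbc$cba
  sorted[4] = bc$cbab
  sorted[5] = c$cbabb
  sorted[6] = cbabbc$
sorted[5] = c$cbabb

Answer: c$cbabb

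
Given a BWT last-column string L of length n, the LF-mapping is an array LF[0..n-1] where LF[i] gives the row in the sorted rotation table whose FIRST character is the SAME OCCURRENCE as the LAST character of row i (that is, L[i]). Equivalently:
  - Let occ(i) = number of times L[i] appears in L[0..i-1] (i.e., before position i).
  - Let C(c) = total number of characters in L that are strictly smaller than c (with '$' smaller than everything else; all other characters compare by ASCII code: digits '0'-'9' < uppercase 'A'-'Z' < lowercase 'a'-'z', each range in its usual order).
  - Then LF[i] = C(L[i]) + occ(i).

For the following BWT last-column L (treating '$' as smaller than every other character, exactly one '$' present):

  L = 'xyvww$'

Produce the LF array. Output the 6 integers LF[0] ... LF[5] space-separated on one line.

Answer: 4 5 1 2 3 0

Derivation:
Char counts: '$':1, 'v':1, 'w':2, 'x':1, 'y':1
C (first-col start): C('$')=0, C('v')=1, C('w')=2, C('x')=4, C('y')=5
L[0]='x': occ=0, LF[0]=C('x')+0=4+0=4
L[1]='y': occ=0, LF[1]=C('y')+0=5+0=5
L[2]='v': occ=0, LF[2]=C('v')+0=1+0=1
L[3]='w': occ=0, LF[3]=C('w')+0=2+0=2
L[4]='w': occ=1, LF[4]=C('w')+1=2+1=3
L[5]='$': occ=0, LF[5]=C('$')+0=0+0=0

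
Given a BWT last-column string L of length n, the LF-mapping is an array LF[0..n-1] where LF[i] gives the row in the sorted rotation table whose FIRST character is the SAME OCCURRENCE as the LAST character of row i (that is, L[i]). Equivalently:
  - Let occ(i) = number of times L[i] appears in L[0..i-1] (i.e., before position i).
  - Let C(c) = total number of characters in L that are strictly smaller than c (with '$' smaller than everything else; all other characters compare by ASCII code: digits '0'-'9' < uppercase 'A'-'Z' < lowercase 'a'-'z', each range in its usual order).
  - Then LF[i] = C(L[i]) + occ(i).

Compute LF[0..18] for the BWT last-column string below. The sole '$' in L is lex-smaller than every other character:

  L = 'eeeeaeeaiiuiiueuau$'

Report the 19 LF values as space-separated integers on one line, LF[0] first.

Answer: 4 5 6 7 1 8 9 2 11 12 15 13 14 16 10 17 3 18 0

Derivation:
Char counts: '$':1, 'a':3, 'e':7, 'i':4, 'u':4
C (first-col start): C('$')=0, C('a')=1, C('e')=4, C('i')=11, C('u')=15
L[0]='e': occ=0, LF[0]=C('e')+0=4+0=4
L[1]='e': occ=1, LF[1]=C('e')+1=4+1=5
L[2]='e': occ=2, LF[2]=C('e')+2=4+2=6
L[3]='e': occ=3, LF[3]=C('e')+3=4+3=7
L[4]='a': occ=0, LF[4]=C('a')+0=1+0=1
L[5]='e': occ=4, LF[5]=C('e')+4=4+4=8
L[6]='e': occ=5, LF[6]=C('e')+5=4+5=9
L[7]='a': occ=1, LF[7]=C('a')+1=1+1=2
L[8]='i': occ=0, LF[8]=C('i')+0=11+0=11
L[9]='i': occ=1, LF[9]=C('i')+1=11+1=12
L[10]='u': occ=0, LF[10]=C('u')+0=15+0=15
L[11]='i': occ=2, LF[11]=C('i')+2=11+2=13
L[12]='i': occ=3, LF[12]=C('i')+3=11+3=14
L[13]='u': occ=1, LF[13]=C('u')+1=15+1=16
L[14]='e': occ=6, LF[14]=C('e')+6=4+6=10
L[15]='u': occ=2, LF[15]=C('u')+2=15+2=17
L[16]='a': occ=2, LF[16]=C('a')+2=1+2=3
L[17]='u': occ=3, LF[17]=C('u')+3=15+3=18
L[18]='$': occ=0, LF[18]=C('$')+0=0+0=0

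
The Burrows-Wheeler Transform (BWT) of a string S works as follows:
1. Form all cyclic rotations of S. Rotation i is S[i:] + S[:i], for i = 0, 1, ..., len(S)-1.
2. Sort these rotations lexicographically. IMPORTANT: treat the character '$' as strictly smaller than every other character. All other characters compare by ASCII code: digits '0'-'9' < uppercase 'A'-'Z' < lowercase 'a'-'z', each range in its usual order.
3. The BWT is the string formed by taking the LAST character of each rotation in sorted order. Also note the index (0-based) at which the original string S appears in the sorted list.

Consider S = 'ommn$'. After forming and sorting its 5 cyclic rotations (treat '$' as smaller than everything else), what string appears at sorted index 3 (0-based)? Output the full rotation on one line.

All 5 rotations (rotation i = S[i:]+S[:i]):
  rot[0] = ommn$
  rot[1] = mmn$o
  rot[2] = mn$om
  rot[3] = n$omm
  rot[4] = $ommn
Sorted (with $ < everything):
  sorted[0] = $ommn
  sorted[1] = mmn$o
  sorted[2] = mn$om
  sorted[3] = n$omm
  sorted[4] = ommn$
sorted[3] = n$omm

Answer: n$omm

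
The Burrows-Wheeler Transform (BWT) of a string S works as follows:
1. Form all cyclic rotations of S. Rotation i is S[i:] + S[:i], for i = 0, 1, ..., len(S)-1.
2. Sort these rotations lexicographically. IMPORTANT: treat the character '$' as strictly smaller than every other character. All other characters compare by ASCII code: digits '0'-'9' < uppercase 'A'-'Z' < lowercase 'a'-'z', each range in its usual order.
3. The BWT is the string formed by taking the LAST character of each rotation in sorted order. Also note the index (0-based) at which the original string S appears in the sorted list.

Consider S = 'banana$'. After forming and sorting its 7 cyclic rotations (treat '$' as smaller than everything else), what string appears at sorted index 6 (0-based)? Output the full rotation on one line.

All 7 rotations (rotation i = S[i:]+S[:i]):
  rot[0] = banana$
  rot[1] = anana$b
  rot[2] = nana$ba
  rot[3] = ana$ban
  rot[4] = na$bana
  rot[5] = a$banan
  rot[6] = $banana
Sorted (with $ < everything):
  sorted[0] = $banana
  sorted[1] = a$banan
  sorted[2] = ana$ban
  sorted[3] = anana$b
  sorted[4] = banana$
  sorted[5] = na$bana
  sorted[6] = nana$ba
sorted[6] = nana$ba

Answer: nana$ba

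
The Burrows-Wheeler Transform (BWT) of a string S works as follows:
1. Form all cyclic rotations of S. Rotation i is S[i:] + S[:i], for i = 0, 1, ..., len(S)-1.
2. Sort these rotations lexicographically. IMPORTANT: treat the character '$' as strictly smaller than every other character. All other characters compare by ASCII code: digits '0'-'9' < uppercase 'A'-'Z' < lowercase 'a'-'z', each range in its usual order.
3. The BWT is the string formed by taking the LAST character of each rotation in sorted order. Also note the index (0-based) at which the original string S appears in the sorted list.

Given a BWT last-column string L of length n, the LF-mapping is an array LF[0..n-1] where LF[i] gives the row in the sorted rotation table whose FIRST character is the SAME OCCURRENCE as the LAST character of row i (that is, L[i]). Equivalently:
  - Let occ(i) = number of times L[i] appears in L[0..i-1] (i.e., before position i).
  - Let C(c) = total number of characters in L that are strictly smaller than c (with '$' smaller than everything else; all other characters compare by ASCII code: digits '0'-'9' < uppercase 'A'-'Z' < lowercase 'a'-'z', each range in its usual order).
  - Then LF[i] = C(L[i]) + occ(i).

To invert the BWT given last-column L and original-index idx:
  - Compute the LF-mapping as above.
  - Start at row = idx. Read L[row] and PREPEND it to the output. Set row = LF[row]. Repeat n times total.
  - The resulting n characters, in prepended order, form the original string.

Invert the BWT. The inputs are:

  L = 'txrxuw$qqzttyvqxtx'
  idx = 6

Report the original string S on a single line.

Answer: tvxqxxzurqtyxqtwt$

Derivation:
LF mapping: 5 12 4 13 9 11 0 1 2 17 6 7 16 10 3 14 8 15
Walk LF starting at row 6, prepending L[row]:
  step 1: row=6, L[6]='$', prepend. Next row=LF[6]=0
  step 2: row=0, L[0]='t', prepend. Next row=LF[0]=5
  step 3: row=5, L[5]='w', prepend. Next row=LF[5]=11
  step 4: row=11, L[11]='t', prepend. Next row=LF[11]=7
  step 5: row=7, L[7]='q', prepend. Next row=LF[7]=1
  step 6: row=1, L[1]='x', prepend. Next row=LF[1]=12
  step 7: row=12, L[12]='y', prepend. Next row=LF[12]=16
  step 8: row=16, L[16]='t', prepend. Next row=LF[16]=8
  step 9: row=8, L[8]='q', prepend. Next row=LF[8]=2
  step 10: row=2, L[2]='r', prepend. Next row=LF[2]=4
  step 11: row=4, L[4]='u', prepend. Next row=LF[4]=9
  step 12: row=9, L[9]='z', prepend. Next row=LF[9]=17
  step 13: row=17, L[17]='x', prepend. Next row=LF[17]=15
  step 14: row=15, L[15]='x', prepend. Next row=LF[15]=14
  step 15: row=14, L[14]='q', prepend. Next row=LF[14]=3
  step 16: row=3, L[3]='x', prepend. Next row=LF[3]=13
  step 17: row=13, L[13]='v', prepend. Next row=LF[13]=10
  step 18: row=10, L[10]='t', prepend. Next row=LF[10]=6
Reversed output: tvxqxxzurqtyxqtwt$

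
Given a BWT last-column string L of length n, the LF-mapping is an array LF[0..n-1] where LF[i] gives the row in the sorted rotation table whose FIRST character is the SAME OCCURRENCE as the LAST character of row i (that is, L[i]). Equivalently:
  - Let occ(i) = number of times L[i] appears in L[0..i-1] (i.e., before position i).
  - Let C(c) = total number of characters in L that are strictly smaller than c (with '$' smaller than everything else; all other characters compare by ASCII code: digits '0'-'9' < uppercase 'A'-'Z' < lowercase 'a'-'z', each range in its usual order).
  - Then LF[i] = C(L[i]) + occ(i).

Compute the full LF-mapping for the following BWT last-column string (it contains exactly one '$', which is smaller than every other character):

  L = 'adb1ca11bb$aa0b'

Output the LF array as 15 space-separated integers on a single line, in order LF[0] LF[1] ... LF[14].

Char counts: '$':1, '0':1, '1':3, 'a':4, 'b':4, 'c':1, 'd':1
C (first-col start): C('$')=0, C('0')=1, C('1')=2, C('a')=5, C('b')=9, C('c')=13, C('d')=14
L[0]='a': occ=0, LF[0]=C('a')+0=5+0=5
L[1]='d': occ=0, LF[1]=C('d')+0=14+0=14
L[2]='b': occ=0, LF[2]=C('b')+0=9+0=9
L[3]='1': occ=0, LF[3]=C('1')+0=2+0=2
L[4]='c': occ=0, LF[4]=C('c')+0=13+0=13
L[5]='a': occ=1, LF[5]=C('a')+1=5+1=6
L[6]='1': occ=1, LF[6]=C('1')+1=2+1=3
L[7]='1': occ=2, LF[7]=C('1')+2=2+2=4
L[8]='b': occ=1, LF[8]=C('b')+1=9+1=10
L[9]='b': occ=2, LF[9]=C('b')+2=9+2=11
L[10]='$': occ=0, LF[10]=C('$')+0=0+0=0
L[11]='a': occ=2, LF[11]=C('a')+2=5+2=7
L[12]='a': occ=3, LF[12]=C('a')+3=5+3=8
L[13]='0': occ=0, LF[13]=C('0')+0=1+0=1
L[14]='b': occ=3, LF[14]=C('b')+3=9+3=12

Answer: 5 14 9 2 13 6 3 4 10 11 0 7 8 1 12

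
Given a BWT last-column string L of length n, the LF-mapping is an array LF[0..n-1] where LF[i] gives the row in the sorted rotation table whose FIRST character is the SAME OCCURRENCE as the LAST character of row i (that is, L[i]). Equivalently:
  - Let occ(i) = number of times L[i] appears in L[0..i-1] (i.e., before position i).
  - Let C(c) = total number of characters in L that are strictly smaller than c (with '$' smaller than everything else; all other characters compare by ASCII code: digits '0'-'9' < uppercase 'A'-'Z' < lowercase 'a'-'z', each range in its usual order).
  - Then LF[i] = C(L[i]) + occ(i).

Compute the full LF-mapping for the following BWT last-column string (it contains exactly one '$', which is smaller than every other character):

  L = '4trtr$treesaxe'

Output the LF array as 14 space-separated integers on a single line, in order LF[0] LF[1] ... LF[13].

Char counts: '$':1, '4':1, 'a':1, 'e':3, 'r':3, 's':1, 't':3, 'x':1
C (first-col start): C('$')=0, C('4')=1, C('a')=2, C('e')=3, C('r')=6, C('s')=9, C('t')=10, C('x')=13
L[0]='4': occ=0, LF[0]=C('4')+0=1+0=1
L[1]='t': occ=0, LF[1]=C('t')+0=10+0=10
L[2]='r': occ=0, LF[2]=C('r')+0=6+0=6
L[3]='t': occ=1, LF[3]=C('t')+1=10+1=11
L[4]='r': occ=1, LF[4]=C('r')+1=6+1=7
L[5]='$': occ=0, LF[5]=C('$')+0=0+0=0
L[6]='t': occ=2, LF[6]=C('t')+2=10+2=12
L[7]='r': occ=2, LF[7]=C('r')+2=6+2=8
L[8]='e': occ=0, LF[8]=C('e')+0=3+0=3
L[9]='e': occ=1, LF[9]=C('e')+1=3+1=4
L[10]='s': occ=0, LF[10]=C('s')+0=9+0=9
L[11]='a': occ=0, LF[11]=C('a')+0=2+0=2
L[12]='x': occ=0, LF[12]=C('x')+0=13+0=13
L[13]='e': occ=2, LF[13]=C('e')+2=3+2=5

Answer: 1 10 6 11 7 0 12 8 3 4 9 2 13 5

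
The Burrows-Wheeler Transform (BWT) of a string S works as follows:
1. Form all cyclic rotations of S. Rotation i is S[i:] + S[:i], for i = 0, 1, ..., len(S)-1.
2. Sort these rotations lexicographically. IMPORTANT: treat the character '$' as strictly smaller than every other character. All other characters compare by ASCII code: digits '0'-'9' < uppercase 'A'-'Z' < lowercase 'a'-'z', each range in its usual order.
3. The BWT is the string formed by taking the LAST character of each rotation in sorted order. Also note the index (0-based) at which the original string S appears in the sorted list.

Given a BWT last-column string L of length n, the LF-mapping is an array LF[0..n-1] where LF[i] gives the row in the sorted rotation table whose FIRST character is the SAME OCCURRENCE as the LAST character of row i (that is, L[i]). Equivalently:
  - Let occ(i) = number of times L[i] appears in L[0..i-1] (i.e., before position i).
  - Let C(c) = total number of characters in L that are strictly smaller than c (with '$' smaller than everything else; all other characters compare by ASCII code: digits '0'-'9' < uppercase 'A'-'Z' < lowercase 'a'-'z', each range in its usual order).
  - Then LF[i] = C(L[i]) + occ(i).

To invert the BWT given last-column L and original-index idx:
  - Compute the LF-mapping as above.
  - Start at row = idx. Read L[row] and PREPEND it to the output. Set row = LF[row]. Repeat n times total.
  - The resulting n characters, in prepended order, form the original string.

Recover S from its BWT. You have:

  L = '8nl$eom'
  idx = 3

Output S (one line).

Answer: lemon8$

Derivation:
LF mapping: 1 5 3 0 2 6 4
Walk LF starting at row 3, prepending L[row]:
  step 1: row=3, L[3]='$', prepend. Next row=LF[3]=0
  step 2: row=0, L[0]='8', prepend. Next row=LF[0]=1
  step 3: row=1, L[1]='n', prepend. Next row=LF[1]=5
  step 4: row=5, L[5]='o', prepend. Next row=LF[5]=6
  step 5: row=6, L[6]='m', prepend. Next row=LF[6]=4
  step 6: row=4, L[4]='e', prepend. Next row=LF[4]=2
  step 7: row=2, L[2]='l', prepend. Next row=LF[2]=3
Reversed output: lemon8$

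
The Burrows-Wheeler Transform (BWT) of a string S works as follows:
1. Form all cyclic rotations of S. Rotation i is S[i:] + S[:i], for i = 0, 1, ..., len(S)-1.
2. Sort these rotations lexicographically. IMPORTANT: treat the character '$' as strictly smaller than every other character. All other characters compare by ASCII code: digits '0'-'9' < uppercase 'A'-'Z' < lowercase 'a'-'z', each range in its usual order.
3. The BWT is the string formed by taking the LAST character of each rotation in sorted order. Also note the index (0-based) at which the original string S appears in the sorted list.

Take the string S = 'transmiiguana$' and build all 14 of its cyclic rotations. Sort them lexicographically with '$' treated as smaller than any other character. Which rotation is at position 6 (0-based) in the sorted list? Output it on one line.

Answer: iiguana$transm

Derivation:
All 14 rotations (rotation i = S[i:]+S[:i]):
  rot[0] = transmiiguana$
  rot[1] = ransmiiguana$t
  rot[2] = ansmiiguana$tr
  rot[3] = nsmiiguana$tra
  rot[4] = smiiguana$tran
  rot[5] = miiguana$trans
  rot[6] = iiguana$transm
  rot[7] = iguana$transmi
  rot[8] = guana$transmii
  rot[9] = uana$transmiig
  rot[10] = ana$transmiigu
  rot[11] = na$transmiigua
  rot[12] = a$transmiiguan
  rot[13] = $transmiiguana
Sorted (with $ < everything):
  sorted[0] = $transmiiguana
  sorted[1] = a$transmiiguan
  sorted[2] = ana$transmiigu
  sorted[3] = ansmiiguana$tr
  sorted[4] = guana$transmii
  sorted[5] = iguana$transmi
  sorted[6] = iiguana$transm
  sorted[7] = miiguana$trans
  sorted[8] = na$transmiigua
  sorted[9] = nsmiiguana$tra
  sorted[10] = ransmiiguana$t
  sorted[11] = smiiguana$tran
  sorted[12] = transmiiguana$
  sorted[13] = uana$transmiig
sorted[6] = iiguana$transm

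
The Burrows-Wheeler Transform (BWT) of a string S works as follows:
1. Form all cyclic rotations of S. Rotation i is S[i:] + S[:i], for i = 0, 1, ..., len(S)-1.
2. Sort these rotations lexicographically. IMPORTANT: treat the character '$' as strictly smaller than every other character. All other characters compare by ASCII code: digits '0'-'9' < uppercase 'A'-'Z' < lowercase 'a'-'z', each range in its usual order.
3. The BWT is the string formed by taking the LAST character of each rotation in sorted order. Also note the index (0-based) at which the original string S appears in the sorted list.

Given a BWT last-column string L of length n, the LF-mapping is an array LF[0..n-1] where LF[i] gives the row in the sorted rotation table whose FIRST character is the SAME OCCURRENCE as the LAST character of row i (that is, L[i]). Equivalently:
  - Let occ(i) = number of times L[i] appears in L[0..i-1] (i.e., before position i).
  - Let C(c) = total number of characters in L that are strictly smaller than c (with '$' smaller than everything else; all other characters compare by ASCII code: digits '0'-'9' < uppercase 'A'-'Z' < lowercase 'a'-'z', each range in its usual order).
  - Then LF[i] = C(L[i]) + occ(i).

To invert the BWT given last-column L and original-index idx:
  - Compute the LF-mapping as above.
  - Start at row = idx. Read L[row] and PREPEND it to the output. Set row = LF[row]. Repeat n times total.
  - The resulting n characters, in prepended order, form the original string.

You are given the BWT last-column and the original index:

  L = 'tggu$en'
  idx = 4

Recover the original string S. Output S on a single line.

LF mapping: 5 2 3 6 0 1 4
Walk LF starting at row 4, prepending L[row]:
  step 1: row=4, L[4]='$', prepend. Next row=LF[4]=0
  step 2: row=0, L[0]='t', prepend. Next row=LF[0]=5
  step 3: row=5, L[5]='e', prepend. Next row=LF[5]=1
  step 4: row=1, L[1]='g', prepend. Next row=LF[1]=2
  step 5: row=2, L[2]='g', prepend. Next row=LF[2]=3
  step 6: row=3, L[3]='u', prepend. Next row=LF[3]=6
  step 7: row=6, L[6]='n', prepend. Next row=LF[6]=4
Reversed output: nugget$

Answer: nugget$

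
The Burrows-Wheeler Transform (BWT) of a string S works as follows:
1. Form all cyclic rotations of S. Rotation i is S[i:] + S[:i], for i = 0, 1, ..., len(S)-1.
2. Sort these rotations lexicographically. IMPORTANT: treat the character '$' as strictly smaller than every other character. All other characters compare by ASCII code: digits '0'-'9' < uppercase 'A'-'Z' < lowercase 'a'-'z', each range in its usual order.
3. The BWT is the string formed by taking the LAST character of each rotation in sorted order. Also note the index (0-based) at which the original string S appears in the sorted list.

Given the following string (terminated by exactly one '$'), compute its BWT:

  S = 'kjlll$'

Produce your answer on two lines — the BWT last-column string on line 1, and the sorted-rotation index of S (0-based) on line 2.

All 6 rotations (rotation i = S[i:]+S[:i]):
  rot[0] = kjlll$
  rot[1] = jlll$k
  rot[2] = lll$kj
  rot[3] = ll$kjl
  rot[4] = l$kjll
  rot[5] = $kjlll
Sorted (with $ < everything):
  sorted[0] = $kjlll  (last char: 'l')
  sorted[1] = jlll$k  (last char: 'k')
  sorted[2] = kjlll$  (last char: '$')
  sorted[3] = l$kjll  (last char: 'l')
  sorted[4] = ll$kjl  (last char: 'l')
  sorted[5] = lll$kj  (last char: 'j')
Last column: lk$llj
Original string S is at sorted index 2

Answer: lk$llj
2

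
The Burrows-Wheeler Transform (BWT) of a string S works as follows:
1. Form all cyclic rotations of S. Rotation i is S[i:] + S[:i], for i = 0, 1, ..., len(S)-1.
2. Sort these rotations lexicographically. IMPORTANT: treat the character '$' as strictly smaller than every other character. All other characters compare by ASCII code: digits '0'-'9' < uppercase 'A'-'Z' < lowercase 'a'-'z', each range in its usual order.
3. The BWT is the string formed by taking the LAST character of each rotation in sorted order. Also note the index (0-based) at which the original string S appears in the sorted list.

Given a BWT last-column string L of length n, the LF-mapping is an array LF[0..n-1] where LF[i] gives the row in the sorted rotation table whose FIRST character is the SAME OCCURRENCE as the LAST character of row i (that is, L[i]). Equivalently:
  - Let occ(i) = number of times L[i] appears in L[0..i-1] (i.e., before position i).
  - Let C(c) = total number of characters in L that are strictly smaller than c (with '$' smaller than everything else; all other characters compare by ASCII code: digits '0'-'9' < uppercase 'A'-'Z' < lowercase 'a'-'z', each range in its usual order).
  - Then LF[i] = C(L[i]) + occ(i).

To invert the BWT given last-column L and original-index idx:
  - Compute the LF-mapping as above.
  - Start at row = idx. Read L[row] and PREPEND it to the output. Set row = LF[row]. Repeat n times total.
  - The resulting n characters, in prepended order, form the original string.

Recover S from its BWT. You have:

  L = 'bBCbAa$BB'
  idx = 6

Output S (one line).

Answer: aCBABbBb$

Derivation:
LF mapping: 7 2 5 8 1 6 0 3 4
Walk LF starting at row 6, prepending L[row]:
  step 1: row=6, L[6]='$', prepend. Next row=LF[6]=0
  step 2: row=0, L[0]='b', prepend. Next row=LF[0]=7
  step 3: row=7, L[7]='B', prepend. Next row=LF[7]=3
  step 4: row=3, L[3]='b', prepend. Next row=LF[3]=8
  step 5: row=8, L[8]='B', prepend. Next row=LF[8]=4
  step 6: row=4, L[4]='A', prepend. Next row=LF[4]=1
  step 7: row=1, L[1]='B', prepend. Next row=LF[1]=2
  step 8: row=2, L[2]='C', prepend. Next row=LF[2]=5
  step 9: row=5, L[5]='a', prepend. Next row=LF[5]=6
Reversed output: aCBABbBb$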